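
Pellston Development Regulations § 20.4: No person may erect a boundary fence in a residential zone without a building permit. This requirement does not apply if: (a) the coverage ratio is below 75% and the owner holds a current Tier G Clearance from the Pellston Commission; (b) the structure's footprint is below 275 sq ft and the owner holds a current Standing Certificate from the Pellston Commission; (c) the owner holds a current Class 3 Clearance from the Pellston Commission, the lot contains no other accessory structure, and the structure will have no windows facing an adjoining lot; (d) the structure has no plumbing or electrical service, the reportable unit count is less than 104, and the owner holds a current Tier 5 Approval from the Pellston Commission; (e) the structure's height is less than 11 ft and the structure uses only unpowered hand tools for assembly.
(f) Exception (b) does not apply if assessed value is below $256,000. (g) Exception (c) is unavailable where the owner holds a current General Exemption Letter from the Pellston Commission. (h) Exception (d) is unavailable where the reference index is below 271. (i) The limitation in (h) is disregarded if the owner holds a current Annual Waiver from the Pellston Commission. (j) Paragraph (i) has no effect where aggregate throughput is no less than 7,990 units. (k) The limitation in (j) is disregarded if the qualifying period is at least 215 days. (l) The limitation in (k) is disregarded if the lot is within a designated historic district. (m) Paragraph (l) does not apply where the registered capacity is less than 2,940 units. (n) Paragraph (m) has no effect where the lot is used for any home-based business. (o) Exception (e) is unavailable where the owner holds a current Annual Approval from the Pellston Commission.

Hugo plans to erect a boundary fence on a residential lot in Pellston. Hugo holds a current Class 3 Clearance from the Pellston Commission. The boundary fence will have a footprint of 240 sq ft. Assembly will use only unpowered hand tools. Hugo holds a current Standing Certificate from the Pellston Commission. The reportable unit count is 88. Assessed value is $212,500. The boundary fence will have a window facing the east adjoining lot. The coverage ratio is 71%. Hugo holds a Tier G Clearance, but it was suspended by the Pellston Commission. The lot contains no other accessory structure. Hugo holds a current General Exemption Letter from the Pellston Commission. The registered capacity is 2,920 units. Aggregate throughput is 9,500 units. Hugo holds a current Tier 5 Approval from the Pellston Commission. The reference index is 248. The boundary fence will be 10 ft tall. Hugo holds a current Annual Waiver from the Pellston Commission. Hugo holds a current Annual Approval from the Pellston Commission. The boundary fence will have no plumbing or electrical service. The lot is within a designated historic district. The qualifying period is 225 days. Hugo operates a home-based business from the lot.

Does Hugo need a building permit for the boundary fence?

Exception (a) does not apply: the Tier G Clearance is not current.
All of (b)'s requirements are met (the structure's footprint is 240 sq ft, below the 275 sq ft limit; a current Standing Certificate is held). Turning to paragraph (f): (f) operates against (b): assessed value is $212,500, below the $256,000 limit. (b) is therefore removed.
Exception (c) does not apply: a window faces an adjoining lot.
All of (d)'s requirements are met (there is no plumbing or electrical service; the reportable unit count is 88, less than the 104 limit; a current Tier 5 Approval is held). But: (h) is engaged — the reference index is 248, below the 271 limit. (i) is engaged (a current Annual Waiver is held), but is itself disapplied by (j): (j) is triggered — aggregate throughput is 9,500 units, meeting the 7,990 units threshold. (k) would limit (j) — the qualifying period is 225 days, meeting the 215 days threshold — but (l) sets (k) aside: (l) operates — the lot is in a historic district. (m) would limit (l) — the registered capacity is 2,920 units, less than the 2,940 units limit — but (n) sets (m) aside: (n) applies — a home-based business operates on the lot. (d) is therefore removed.
Exception (e) is satisfied on its face — the structure's height is 10 ft, less than the 11 ft limit; assembly uses only hand tools. But: (o) operates against (e): a current Annual Approval is held. So (e) is unavailable.
No exception displaces § 20.4.

Yes — Hugo must obtain a building permit.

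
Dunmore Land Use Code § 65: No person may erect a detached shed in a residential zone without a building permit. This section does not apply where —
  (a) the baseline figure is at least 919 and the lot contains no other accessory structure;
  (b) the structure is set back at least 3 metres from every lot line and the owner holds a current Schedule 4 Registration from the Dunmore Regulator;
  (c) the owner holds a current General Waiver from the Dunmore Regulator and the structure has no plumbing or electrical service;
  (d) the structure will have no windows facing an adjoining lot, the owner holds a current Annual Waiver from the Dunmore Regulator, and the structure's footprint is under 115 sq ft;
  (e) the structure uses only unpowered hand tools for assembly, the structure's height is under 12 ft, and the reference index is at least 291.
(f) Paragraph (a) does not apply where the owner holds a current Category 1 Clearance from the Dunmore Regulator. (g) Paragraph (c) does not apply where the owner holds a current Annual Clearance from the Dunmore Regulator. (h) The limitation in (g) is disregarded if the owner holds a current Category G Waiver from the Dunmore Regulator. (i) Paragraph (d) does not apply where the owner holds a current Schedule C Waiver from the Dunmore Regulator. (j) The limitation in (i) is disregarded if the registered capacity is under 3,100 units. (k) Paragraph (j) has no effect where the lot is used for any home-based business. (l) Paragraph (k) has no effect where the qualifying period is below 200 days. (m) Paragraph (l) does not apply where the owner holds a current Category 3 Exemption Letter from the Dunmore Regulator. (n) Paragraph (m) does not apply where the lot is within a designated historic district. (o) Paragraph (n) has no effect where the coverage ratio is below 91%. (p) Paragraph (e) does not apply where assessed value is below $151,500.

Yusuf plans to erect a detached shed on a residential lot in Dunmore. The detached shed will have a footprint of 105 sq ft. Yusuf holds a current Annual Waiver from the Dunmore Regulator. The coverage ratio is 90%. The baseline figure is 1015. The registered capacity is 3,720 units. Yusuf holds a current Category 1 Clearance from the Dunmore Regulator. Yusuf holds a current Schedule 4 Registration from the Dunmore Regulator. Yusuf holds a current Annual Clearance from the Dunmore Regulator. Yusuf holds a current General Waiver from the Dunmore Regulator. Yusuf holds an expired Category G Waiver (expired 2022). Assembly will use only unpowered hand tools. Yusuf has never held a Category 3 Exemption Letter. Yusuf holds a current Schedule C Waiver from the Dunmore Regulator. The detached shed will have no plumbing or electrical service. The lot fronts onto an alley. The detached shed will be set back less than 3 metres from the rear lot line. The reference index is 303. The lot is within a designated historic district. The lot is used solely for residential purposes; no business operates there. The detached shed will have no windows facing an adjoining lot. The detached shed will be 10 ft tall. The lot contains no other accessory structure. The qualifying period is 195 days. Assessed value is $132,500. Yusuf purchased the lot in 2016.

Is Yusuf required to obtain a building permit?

All of (a)'s requirements are met (the baseline figure is 1,015, meeting the 919 threshold; the lot has no other accessory structure). However, paragraph (f) must be considered: (f) applies — a current Category 1 Clearance is held. (a) is therefore removed.
Exception (b) requires that the structure is set back at least 3 metres from every lot line; but the rear setback is under 3 m, so (b) is unavailable.
Exception (c)'s conditions are all satisfied: a current General Waiver is held; there is no plumbing or electrical service. Turning to paragraphs (g)–(h): (g) operates against (c): a current Annual Clearance is held. (h) does not operate here (there is no Category G Waiver in force), so (g) stands. So (c) is unavailable.
All of (d)'s requirements are met (no windows face an adjoining lot; a current Annual Waiver is held; the structure's footprint is 105 sq ft, under the 115 sq ft limit). But applying paragraphs (i)–(o): (i) applies — a current Schedule C Waiver is held. (j), which would lift (i), is not triggered — the registered capacity is 3,720 units, not under 3,100 units. Exception (d) does not apply.
All of (e)'s requirements are met (assembly uses only hand tools; the structure's height is 10 ft, under the 12 ft limit; the reference index is 303, meeting the 291 threshold). Turning to paragraph (p): (p) operates against (e): assessed value is $132,500, below the $151,500 limit. Exception (e) does not apply.
None of the exceptions is available; § 65 applies in full.

Yes — Yusuf must obtain a building permit.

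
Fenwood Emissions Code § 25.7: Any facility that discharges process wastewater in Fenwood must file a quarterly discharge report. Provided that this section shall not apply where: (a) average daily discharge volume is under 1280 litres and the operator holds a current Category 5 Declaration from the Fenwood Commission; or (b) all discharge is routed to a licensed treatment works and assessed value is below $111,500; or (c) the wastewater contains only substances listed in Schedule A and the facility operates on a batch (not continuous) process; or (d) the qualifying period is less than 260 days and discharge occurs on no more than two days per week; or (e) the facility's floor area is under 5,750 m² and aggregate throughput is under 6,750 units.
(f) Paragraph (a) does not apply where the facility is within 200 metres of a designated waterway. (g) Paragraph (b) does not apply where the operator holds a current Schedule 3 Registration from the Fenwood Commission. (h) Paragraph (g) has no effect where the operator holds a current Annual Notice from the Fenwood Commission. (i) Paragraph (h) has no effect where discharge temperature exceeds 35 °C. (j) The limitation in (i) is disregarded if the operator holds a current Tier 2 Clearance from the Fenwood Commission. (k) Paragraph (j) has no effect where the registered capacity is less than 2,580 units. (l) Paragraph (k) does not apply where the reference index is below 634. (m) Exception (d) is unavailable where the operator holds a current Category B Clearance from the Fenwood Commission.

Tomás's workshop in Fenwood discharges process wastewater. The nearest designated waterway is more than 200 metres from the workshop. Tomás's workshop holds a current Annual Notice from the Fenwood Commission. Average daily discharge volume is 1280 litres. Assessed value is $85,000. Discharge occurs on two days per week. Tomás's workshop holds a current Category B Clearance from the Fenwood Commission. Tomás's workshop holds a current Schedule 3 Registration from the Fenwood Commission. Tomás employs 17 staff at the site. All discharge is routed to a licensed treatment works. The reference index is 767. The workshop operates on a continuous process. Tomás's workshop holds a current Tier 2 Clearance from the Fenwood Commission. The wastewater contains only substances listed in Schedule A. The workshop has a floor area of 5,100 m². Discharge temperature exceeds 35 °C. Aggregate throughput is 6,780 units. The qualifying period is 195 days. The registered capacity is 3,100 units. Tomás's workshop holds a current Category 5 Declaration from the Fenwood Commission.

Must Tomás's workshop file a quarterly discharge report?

No — exception (b) applies; Tomás's workshop is not required to file a quarterly discharge report.

Exception (a) requires that average daily discharge volume is under 1280 litres; but average daily discharge volume is 1280 litres, not under 1280 litres, so (a) is unavailable.
All of (b)'s requirements are met (discharge is routed to a licensed treatment works; assessed value is $85,000, below the $111,500 limit). Under paragraphs (g)–(l): (g) would limit (b) — a current Schedule 3 Registration is held — but (h) sets (g) aside: (h) operates — a current Annual Notice is held. (i) would limit (h) — discharge temperature exceeds 35 °C — but (j) sets (i) aside: (j) operates against (i): a current Tier 2 Clearance is held. (k), which would lift (j), is not triggered — the registered capacity is 3,100 units, not less than 2,580 units. Exception (b) stands.
Exception (c) does not apply: the facility operates on a continuous process.
Exception (d)'s conditions are all satisfied: the qualifying period is 195 days, less than the 260 days limit; discharge occurs on no more than two days per week. But: (m) applies — a current Category B Clearance is held. So (d) is unavailable.
Exception (e) does not apply: aggregate throughput is 6,780 units, not under 6,750 units.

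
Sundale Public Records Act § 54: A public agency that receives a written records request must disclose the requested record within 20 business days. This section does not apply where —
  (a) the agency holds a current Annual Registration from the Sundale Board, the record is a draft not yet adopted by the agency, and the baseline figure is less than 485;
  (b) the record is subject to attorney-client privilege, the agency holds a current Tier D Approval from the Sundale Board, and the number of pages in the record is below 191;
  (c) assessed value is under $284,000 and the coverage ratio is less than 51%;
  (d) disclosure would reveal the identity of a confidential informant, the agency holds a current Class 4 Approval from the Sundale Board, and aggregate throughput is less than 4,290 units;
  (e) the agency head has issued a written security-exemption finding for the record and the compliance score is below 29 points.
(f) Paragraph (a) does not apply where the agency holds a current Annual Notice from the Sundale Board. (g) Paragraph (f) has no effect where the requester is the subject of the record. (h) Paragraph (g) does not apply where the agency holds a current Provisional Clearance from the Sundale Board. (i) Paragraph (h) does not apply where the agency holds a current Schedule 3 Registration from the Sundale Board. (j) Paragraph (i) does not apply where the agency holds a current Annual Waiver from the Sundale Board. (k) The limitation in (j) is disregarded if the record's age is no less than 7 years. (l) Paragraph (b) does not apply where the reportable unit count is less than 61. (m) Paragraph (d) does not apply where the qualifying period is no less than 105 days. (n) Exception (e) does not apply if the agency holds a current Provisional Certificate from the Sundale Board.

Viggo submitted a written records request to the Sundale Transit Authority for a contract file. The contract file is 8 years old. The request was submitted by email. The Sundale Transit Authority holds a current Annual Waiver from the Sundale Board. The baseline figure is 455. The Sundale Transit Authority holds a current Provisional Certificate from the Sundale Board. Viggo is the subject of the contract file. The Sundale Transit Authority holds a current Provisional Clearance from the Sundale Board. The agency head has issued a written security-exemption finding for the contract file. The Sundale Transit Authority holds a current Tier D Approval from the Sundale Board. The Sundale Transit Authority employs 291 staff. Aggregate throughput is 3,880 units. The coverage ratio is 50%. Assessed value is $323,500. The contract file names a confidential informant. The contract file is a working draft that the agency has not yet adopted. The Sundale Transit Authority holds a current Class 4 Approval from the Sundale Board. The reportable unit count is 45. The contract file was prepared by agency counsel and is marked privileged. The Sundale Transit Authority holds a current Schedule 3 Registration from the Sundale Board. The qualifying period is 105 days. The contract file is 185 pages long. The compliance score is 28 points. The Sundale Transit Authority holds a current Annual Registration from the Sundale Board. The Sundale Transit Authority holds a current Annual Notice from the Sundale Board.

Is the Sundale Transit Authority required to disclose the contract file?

Exception (a) is satisfied on its face — a current Annual Registration is held; the contract file is an unadopted draft; the baseline figure is 455, less than the 485 limit. As to paragraphs (f)–(k): (f) would limit (a) — a current Annual Notice is held — but (g) sets (f) aside: (g) operates against (f): Viggo is the subject of the contract file. (h) applies (a current Provisional Clearance is held), but is overridden by (i): (i) is triggered — a current Schedule 3 Registration is held. (j) would limit (i) — a current Annual Waiver is held — but (k) sets (j) aside: (k) operates against (j): the record's age is 8 years, meeting the 7 years threshold. Exception (a) stands.
Exception (b)'s conditions are all satisfied: the contract file is privileged; a current Tier D Approval is held; the number of pages in the record is 185, below the 191 limit. But: (l) applies — the reportable unit count is 45, less than the 61 limit. So (b) is unavailable.
Exception (c) requires that assessed value is under $284,000; but assessed value is $323,500, not under $284,000, so (c) is unavailable.
Exception (d) is satisfied on its face — the contract file names a confidential informant; a current Class 4 Approval is held; aggregate throughput is 3,880 units, less than the 4,290 units limit. But: (m) operates against (d): the qualifying period is 105 days, meeting the 105 days threshold. (d) is therefore removed.
Exception (e) is satisfied on its face — a written security-exemption finding has been issued; the compliance score is 28 points, below the 29 points limit. But applying paragraph (n): (n) is engaged — a current Provisional Certificate is held. Exception (e) does not apply.

No — exception (a) applies; the Sundale Transit Authority is not required to disclose the contract file.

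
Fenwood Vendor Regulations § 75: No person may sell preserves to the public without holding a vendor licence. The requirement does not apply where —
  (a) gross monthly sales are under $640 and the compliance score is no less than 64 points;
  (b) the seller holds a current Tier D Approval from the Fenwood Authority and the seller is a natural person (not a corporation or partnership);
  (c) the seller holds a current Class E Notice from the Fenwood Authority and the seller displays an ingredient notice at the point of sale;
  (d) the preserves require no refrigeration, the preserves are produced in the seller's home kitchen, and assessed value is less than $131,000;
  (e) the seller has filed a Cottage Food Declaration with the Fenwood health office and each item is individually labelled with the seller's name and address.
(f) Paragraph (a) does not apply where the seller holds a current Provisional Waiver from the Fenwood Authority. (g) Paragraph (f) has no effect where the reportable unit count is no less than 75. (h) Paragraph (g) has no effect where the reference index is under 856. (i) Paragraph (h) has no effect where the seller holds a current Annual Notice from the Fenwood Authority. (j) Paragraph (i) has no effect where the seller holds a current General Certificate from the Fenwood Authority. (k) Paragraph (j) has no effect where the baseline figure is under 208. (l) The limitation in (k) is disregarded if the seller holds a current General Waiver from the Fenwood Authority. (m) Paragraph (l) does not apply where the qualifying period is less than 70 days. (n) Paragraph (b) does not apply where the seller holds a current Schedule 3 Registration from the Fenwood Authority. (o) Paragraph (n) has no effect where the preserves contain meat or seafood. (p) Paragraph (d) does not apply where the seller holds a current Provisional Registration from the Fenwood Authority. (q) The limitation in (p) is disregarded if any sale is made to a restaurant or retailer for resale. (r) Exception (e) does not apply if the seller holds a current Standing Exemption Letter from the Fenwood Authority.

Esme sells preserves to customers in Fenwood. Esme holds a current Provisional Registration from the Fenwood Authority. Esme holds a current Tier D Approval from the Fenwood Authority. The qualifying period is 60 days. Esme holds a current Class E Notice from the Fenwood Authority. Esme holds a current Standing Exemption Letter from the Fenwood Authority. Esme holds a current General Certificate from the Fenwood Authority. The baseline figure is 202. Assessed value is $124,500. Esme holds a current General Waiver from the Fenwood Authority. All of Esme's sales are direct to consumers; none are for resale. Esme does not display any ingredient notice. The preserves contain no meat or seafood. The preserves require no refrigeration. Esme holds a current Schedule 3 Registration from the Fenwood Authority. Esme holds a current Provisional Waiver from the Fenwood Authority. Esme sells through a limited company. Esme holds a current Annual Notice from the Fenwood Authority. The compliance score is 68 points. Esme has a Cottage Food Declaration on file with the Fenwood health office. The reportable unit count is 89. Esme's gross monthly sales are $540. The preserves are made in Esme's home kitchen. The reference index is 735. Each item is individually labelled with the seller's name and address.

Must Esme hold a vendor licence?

Exception (a) is satisfied on its face — gross monthly sales are $540, under the $640 limit; the compliance score is 68 points, meeting the 64 points threshold. As to paragraphs (f)–(m): (f) operates (a current Provisional Waiver is held), but is displaced by (g): (g) is triggered — the reportable unit count is 89, meeting the 75 threshold. (h) would limit (g) — the reference index is 735, under the 856 limit — but (i) sets (h) aside: (i) operates against (h): a current Annual Notice is held. (j) would limit (i) — a current General Certificate is held — but (k) sets (j) aside: (k) operates against (j): the baseline figure is 202, under the 208 limit. (l) applies (a current General Waiver is held), but is displaced by (m): (m) is triggered — the qualifying period is 60 days, less than the 70 days limit. So (a) applies.
Exception (b) fails — the seller operates through a limited company.
Exception (c) requires that the seller displays an ingredient notice at the point of sale; but no ingredient notice is displayed, so (c) is unavailable.
Exception (d)'s conditions are all satisfied: the preserves are shelf-stable; the preserves are home-kitchen produced; assessed value is $124,500, less than the $131,000 limit. But applying paragraphs (p)–(q): (p) is triggered — a current Provisional Registration is held. (q), which would lift (p), is not triggered — no sales are for resale. (d) is therefore removed.
Exception (e): a Cottage Food Declaration is on file; items are individually labelled — every condition holds. But: (r) operates against (e): a current Standing Exemption Letter is held. Exception (e) does not apply.

No — exception (a) applies; Esme is not required to hold a vendor licence.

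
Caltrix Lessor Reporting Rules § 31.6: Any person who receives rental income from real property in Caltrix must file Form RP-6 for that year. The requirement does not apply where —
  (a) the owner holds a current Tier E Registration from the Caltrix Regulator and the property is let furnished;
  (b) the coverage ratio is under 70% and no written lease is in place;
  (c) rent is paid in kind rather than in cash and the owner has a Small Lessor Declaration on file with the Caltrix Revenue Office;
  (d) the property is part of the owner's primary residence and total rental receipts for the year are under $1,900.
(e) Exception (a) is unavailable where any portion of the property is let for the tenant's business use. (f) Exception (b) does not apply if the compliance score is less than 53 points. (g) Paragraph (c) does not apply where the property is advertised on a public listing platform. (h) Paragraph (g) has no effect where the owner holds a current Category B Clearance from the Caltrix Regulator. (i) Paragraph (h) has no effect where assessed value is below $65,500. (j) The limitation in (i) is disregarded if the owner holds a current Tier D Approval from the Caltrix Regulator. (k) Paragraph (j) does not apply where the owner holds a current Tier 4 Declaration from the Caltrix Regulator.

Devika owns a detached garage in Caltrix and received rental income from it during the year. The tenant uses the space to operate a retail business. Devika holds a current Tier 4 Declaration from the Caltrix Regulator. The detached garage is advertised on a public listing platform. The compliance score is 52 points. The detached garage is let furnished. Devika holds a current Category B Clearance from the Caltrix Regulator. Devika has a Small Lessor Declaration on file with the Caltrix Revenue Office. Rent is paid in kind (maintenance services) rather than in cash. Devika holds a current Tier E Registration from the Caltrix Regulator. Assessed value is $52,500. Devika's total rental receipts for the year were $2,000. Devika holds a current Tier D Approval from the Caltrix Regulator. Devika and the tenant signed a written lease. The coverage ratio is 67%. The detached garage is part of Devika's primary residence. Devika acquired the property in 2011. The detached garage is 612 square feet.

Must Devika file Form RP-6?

Yes — Devika must file Form RP-6.

Exception (a) is satisfied on its face — a current Tier E Registration is held; the property is let furnished. But applying paragraph (e): (e) is engaged — the space is let for business use. So (a) is unavailable.
Exception (b) fails — a written lease is in place.
Exception (c)'s conditions are all satisfied: rent is paid in kind; a Small Lessor Declaration is on file. Turning to paragraphs (g)–(k): (g) operates against (c): the property is publicly advertised. (h) applies (a current Category B Clearance is held), but is overridden by (i): (i) operates against (h): assessed value is $52,500, below the $65,500 limit. (j) would limit (i) — a current Tier D Approval is held — but (k) sets (j) aside: (k) operates against (j): a current Tier 4 Declaration is held. Exception (c) does not apply.
Exception (d) fails — total rental receipts for the year are $2,000, not under $1,900.
No exception is made out. Devika falls within the general rule.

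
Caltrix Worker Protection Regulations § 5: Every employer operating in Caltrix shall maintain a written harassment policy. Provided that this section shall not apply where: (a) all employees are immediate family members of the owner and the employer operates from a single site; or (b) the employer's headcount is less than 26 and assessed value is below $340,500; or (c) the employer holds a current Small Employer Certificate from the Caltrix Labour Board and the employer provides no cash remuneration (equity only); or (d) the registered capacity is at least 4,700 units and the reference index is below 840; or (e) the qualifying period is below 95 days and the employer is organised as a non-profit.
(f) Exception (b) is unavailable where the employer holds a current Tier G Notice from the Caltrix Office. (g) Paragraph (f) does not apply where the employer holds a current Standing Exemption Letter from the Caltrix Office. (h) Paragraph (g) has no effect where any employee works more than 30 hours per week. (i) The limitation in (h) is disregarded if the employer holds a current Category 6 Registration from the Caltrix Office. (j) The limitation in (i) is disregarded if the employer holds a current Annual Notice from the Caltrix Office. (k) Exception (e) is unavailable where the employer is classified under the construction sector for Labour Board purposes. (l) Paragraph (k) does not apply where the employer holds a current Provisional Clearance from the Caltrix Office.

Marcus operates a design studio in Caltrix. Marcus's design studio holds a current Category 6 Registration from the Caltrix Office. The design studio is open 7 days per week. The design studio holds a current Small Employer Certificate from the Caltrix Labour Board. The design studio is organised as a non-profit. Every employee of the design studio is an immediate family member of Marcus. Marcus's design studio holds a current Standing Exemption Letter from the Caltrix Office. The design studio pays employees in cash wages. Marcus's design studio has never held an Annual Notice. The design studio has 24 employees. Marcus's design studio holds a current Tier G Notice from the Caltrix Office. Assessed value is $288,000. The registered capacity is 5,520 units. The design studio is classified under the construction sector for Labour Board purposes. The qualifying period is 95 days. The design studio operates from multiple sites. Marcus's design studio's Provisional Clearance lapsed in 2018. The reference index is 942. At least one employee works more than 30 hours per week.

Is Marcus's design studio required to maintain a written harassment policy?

Exception (a) fails — the employer operates from multiple sites.
Exception (b): the employer's headcount is 24, less than the 26 limit; assessed value is $288,000, below the $340,500 limit — every condition holds. Applying paragraphs (f)–(j): (f) is engaged (a current Tier G Notice is held), but is itself disapplied by (g): (g) applies — a current Standing Exemption Letter is held. (h) applies (at least one employee exceeds 30 hours/week), but yields to (i): (i) is triggered — a current Category 6 Registration is held. (j), which would lift (i), does not operate here — there is no Annual Notice in force. So (b) applies.
Exception (c) does not apply: employees are paid cash wages.
Exception (d) requires that the reference index is below 840; but the reference index is 942, not below 840, so (d) is unavailable.
Exception (e) fails — the qualifying period is 95 days, not below 95 days.

No — exception (b) applies; Marcus's design studio is not required to maintain a written harassment policy.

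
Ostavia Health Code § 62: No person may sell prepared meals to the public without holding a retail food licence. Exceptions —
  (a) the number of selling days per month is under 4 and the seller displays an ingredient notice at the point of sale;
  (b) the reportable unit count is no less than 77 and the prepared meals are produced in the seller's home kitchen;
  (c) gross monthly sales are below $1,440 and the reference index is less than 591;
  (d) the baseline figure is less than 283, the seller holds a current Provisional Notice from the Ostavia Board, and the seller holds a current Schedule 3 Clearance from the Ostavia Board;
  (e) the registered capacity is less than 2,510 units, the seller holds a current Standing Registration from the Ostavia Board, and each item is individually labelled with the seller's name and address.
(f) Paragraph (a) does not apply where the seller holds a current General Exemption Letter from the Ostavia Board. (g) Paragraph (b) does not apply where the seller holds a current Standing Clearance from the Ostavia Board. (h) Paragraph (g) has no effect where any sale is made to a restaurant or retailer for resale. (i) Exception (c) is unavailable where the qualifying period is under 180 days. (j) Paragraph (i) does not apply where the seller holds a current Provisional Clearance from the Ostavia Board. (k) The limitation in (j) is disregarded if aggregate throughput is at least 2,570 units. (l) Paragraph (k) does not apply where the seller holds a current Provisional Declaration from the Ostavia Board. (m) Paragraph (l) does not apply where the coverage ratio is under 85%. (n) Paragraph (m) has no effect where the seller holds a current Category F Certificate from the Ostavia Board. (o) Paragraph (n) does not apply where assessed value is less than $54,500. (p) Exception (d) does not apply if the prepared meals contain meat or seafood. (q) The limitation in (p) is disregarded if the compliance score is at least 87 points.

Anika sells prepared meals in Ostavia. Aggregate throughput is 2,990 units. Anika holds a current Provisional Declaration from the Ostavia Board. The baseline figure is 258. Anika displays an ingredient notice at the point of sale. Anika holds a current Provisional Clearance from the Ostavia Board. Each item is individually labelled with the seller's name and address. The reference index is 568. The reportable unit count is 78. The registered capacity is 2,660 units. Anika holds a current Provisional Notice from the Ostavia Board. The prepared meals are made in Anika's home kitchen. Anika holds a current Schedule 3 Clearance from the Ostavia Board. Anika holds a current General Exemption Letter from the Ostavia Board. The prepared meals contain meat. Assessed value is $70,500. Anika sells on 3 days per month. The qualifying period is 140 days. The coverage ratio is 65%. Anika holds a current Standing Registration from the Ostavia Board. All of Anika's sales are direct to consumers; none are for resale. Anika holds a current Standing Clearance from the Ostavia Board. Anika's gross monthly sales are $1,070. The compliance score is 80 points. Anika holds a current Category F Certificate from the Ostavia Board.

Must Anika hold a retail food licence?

No — exception (c) applies; Anika is not required to hold a retail food licence.

All of (a)'s requirements are met (the number of selling days per month is 3, under the 4 limit; an ingredient notice is displayed). But: (f) operates against (a): a current General Exemption Letter is held. Exception (a) does not apply.
Exception (b): the reportable unit count is 78, meeting the 77 threshold; the prepared meals are home-kitchen produced — every condition holds. But applying paragraphs (g)–(h): (g) operates — a current Standing Clearance is held. (h) is inapplicable (no sales are for resale), so (g) stands. So (b) is unavailable.
All of (c)'s requirements are met (gross monthly sales are $1,070, below the $1,440 limit; the reference index is 568, less than the 591 limit). Considering the limiting provisions: (i) would limit (c) — the qualifying period is 140 days, under the 180 days limit — but (j) sets (i) aside: (j) operates against (i): a current Provisional Clearance is held. (k) applies (aggregate throughput is 2,990 units, meeting the 2,570 units threshold), but is overridden by (l): (l) operates against (k): a current Provisional Declaration is held. (m) applies (the coverage ratio is 65%, under the 85% limit), but is displaced by (n): (n) operates against (m): a current Category F Certificate is held. (o), which would lift (n), is not engaged — assessed value is $70,500, not less than $54,500. Exception (c) stands.
All of (d)'s requirements are met (the baseline figure is 258, less than the 283 limit; a current Provisional Notice is held; a current Schedule 3 Clearance is held). But: (p) is triggered — the prepared meals contain meat. (q), which would lift (p), is not triggered — the compliance score is 80 points, short of 87 points. (d) is therefore removed.
Exception (e) fails — the registered capacity is 2,660 units, not less than 2,510 units.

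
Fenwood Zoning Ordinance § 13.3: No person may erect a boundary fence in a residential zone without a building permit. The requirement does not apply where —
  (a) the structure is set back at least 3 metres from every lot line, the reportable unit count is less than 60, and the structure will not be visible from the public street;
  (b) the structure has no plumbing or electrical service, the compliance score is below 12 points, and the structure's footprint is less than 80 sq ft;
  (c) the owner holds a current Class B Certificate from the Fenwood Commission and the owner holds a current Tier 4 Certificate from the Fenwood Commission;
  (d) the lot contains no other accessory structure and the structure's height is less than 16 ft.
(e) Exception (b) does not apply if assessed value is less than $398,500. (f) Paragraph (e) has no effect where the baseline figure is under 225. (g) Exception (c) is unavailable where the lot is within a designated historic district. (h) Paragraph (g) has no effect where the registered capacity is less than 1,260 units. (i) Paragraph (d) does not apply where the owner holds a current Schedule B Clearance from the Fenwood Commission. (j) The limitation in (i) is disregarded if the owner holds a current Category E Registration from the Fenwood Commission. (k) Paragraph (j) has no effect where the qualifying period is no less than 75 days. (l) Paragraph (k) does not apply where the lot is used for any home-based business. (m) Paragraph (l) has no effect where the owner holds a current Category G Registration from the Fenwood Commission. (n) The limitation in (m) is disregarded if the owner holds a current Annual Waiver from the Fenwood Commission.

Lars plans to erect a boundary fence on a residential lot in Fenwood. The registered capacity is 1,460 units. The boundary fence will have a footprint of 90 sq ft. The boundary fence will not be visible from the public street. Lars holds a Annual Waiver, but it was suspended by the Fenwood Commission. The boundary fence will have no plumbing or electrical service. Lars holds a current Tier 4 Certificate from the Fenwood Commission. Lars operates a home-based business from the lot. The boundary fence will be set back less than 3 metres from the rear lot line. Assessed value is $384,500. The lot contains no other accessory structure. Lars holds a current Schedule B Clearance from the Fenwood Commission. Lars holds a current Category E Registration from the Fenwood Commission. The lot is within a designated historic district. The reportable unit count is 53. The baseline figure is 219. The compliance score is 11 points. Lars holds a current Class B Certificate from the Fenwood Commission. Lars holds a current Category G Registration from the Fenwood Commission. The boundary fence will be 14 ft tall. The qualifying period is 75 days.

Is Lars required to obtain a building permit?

Exception (a) does not apply: the rear setback is under 3 m.
Exception (b) requires that the structure's footprint is less than 80 sq ft; but the structure's footprint is 90 sq ft, not less than 80 sq ft, so (b) is unavailable.
Exception (c): a current Class B Certificate is held; a current Tier 4 Certificate is held — every condition holds. However, paragraphs (g)–(h) must be considered: (g) operates against (c): the lot is in a historic district. (h), which would lift (g), is inapplicable — the registered capacity is 1,460 units, not less than 1,260 units. So (c) is unavailable.
Exception (d)'s conditions are all satisfied: the lot has no other accessory structure; the structure's height is 14 ft, less than the 16 ft limit. But: (i) operates against (d): a current Schedule B Clearance is held. (j) would limit (i) — a current Category E Registration is held — but (k) sets (j) aside: (k) operates against (j): the qualifying period is 75 days, meeting the 75 days threshold. (l) would limit (k) — a home-based business operates on the lot — but (m) sets (l) aside: (m) operates against (l): a current Category G Registration is held. (n) does not operate here (there is no Annual Waiver in force), so (m) stands. (d) is therefore removed.
No exception applies. The general rule governs.

Yes — Lars must obtain a building permit.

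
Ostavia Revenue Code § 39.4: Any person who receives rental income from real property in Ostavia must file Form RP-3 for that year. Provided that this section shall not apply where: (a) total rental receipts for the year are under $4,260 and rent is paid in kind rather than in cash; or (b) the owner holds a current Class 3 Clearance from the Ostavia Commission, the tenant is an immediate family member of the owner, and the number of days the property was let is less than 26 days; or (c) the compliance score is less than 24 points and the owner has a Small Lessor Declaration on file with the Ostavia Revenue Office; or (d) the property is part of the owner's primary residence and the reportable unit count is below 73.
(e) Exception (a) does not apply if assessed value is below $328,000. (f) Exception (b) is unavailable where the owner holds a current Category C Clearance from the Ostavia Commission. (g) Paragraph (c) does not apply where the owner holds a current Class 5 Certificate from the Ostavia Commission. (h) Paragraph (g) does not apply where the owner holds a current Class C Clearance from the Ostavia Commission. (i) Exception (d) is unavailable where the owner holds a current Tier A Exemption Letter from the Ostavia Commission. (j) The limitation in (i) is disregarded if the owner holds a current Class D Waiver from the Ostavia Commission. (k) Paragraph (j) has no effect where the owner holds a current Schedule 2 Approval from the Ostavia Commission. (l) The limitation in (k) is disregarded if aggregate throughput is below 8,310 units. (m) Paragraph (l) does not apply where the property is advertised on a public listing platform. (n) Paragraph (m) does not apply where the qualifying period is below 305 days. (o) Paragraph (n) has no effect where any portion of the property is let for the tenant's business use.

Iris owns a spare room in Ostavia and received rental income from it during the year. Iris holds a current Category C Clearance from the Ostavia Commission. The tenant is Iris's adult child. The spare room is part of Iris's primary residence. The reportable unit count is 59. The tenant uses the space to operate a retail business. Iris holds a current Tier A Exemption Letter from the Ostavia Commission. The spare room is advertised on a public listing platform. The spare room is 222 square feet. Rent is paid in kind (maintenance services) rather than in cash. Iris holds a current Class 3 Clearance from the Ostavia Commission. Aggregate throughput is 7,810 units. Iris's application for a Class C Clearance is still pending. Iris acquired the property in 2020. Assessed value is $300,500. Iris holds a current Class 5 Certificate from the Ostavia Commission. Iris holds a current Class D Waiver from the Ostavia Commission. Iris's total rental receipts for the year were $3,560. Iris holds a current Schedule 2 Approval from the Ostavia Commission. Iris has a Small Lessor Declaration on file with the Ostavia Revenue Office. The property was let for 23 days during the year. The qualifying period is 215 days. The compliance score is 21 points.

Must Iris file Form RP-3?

Exception (a) is satisfied on its face — total rental receipts for the year are $3,560, under the $4,260 limit; rent is paid in kind. However, paragraph (e) must be considered: (e) operates against (a): assessed value is $300,500, below the $328,000 limit. So (a) is unavailable.
All of (b)'s requirements are met (a current Class 3 Clearance is held; the tenant is an immediate family member; the number of days the property was let is 23 days, less than the 26 days limit). But applying paragraph (f): (f) applies — a current Category C Clearance is held. Exception (b) does not apply.
All of (c)'s requirements are met (the compliance score is 21 points, less than the 24 points limit; a Small Lessor Declaration is on file). However, paragraphs (g)–(h) must be considered: (g) applies — a current Class 5 Certificate is held. (h), which would lift (g), does not operate here — the Class C Clearance is not current. So (c) is unavailable.
All of (d)'s requirements are met (the spare room is part of the primary residence; the reportable unit count is 59, below the 73 limit). However, paragraphs (i)–(o) must be considered: (i) applies — a current Tier A Exemption Letter is held. (j) is triggered (a current Class D Waiver is held), but is displaced by (k): (k) is engaged — a current Schedule 2 Approval is held. (l) applies (aggregate throughput is 7,810 units, below the 8,310 units limit), but is overridden by (m): (m) operates — the property is publicly advertised. (n) would limit (m) — the qualifying period is 215 days, below the 305 days limit — but (o) sets (n) aside: (o) is triggered — the space is let for business use. So (d) is unavailable.
No exception displaces § 39.4.

Yes — Iris must file Form RP-3.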